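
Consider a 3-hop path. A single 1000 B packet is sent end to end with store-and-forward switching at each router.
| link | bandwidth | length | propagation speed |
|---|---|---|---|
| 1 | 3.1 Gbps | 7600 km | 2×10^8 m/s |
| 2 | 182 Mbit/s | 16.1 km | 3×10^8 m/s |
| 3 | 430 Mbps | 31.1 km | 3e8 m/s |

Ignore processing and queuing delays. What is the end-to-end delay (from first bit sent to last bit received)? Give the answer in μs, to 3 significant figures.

38200 μs

L = 1000 × 8 = 8000 bits.
Transmission delays (L/R per hop): 2.58065, 43.956, 18.6047 μs; sum = 65.1413 μs.
Propagation delays (d/s per hop): 38000, 53.6667, 103.667 μs; sum = 38157.3 μs.
End-to-end = 38200 μs.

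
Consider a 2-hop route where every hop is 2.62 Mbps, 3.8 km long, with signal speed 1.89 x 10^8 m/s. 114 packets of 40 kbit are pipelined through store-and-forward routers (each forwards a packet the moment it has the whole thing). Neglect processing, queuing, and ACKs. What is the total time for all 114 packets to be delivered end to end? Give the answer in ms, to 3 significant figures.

Per-hop transmission t_tx = L/R = 40000/2620000 = 15.2672 ms.
Per-hop propagation t_prop = 3800/189000000 = 0.0201058 ms.
Pipeline fill: first packet needs 2·t_tx to clear all hops; remaining 113 packets each add one t_tx.
Total = (2+114-1)·t_tx + 2·t_prop = 115·15.2672 + 2·0.0201058 = 1760 ms.

1760 ms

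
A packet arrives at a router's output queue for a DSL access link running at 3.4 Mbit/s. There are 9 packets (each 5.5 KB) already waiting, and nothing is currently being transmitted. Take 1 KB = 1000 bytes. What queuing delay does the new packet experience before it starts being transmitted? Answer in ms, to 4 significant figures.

Each queued packet: L/R = 44000/3400000 = 12.9412 ms.
9 queued → 116.471 ms.
Queuing delay = 116.5 ms.

116.5 ms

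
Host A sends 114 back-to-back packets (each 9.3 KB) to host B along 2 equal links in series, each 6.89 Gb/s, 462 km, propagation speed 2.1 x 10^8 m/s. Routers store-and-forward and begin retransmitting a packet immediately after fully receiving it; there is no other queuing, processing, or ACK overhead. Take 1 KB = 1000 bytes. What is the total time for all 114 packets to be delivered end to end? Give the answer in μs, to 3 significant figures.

Per-hop transmission t_tx = L/R = 74400/6890000000 = 10.7983 μs.
Per-hop propagation t_prop = 462000/210000000 = 2200 μs.
Pipeline fill: first packet needs 2·t_tx to clear all hops; remaining 113 packets each add one t_tx.
Total = (2+114-1)·t_tx + 2·t_prop = 115·10.7983 + 2·2200 = 5640 μs.

5640 μs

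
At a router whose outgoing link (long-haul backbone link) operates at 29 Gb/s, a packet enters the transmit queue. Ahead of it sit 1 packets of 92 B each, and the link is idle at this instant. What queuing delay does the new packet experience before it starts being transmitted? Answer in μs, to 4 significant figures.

0.02538 μs

Each queued packet: L/R = 736/29000000000 = 0.0253793 μs.
1 queued → 0.0253793 μs.
Queuing delay = 0.02538 μs.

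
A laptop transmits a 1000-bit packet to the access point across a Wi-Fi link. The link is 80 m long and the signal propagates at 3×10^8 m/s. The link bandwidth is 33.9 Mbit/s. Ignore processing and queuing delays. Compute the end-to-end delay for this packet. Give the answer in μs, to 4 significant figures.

Transmission delay = L/R = 1000 / 33900000 = 29.4985 μs.
Propagation delay = d/s = 80 m / 300000000 m/s = 0.266667 μs.
Total = 29.77 μs.

29.77 μs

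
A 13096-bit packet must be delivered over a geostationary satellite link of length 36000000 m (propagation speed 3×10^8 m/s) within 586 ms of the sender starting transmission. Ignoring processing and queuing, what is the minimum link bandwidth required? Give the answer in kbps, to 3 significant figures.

Propagation delay = 36000000 / 300000000 = 120 ms.
Transmission budget = 586 − 120 = 466 ms.
R ≥ L / t_tx = 13096 bits / 0.466 s = 28.1 kbps.

28.1 kbps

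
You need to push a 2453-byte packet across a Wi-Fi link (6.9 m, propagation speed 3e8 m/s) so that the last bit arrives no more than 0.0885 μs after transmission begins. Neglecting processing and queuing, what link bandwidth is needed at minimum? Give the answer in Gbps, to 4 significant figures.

L = 19624 bits.
Propagation delay = 6.9 / 300000000 = 0.023 μs.
Transmission budget = 0.0885 − 0.023 = 0.0655 μs.
R ≥ L / t_tx = 19624 bits / 6.55e-08 s = 299.6 Gbps.

299.6 Gbps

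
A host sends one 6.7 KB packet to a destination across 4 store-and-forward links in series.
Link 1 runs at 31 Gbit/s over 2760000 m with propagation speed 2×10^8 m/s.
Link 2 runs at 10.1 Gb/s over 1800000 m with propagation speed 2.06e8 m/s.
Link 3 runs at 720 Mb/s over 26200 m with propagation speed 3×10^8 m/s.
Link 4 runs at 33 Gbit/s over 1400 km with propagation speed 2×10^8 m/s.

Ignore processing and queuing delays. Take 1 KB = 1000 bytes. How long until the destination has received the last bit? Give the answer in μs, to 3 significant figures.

L = 53600 bits.
Transmission delays (L/R per hop): 1.72903, 5.30693, 74.4444, 1.62424 μs; sum = 83.1046 μs.
Propagation delays (d/s per hop): 13800, 8737.86, 87.3333, 7000 μs; sum = 29625.2 μs.
End-to-end = 29700 μs.

29700 μs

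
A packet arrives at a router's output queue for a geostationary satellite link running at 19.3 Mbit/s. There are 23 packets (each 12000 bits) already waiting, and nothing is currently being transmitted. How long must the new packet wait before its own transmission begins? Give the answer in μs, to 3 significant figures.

14300 μs

Each queued packet: L/R = 12000/19300000 = 621.762 μs.
23 queued → 14300.5 μs.
Queuing delay = 14300 μs.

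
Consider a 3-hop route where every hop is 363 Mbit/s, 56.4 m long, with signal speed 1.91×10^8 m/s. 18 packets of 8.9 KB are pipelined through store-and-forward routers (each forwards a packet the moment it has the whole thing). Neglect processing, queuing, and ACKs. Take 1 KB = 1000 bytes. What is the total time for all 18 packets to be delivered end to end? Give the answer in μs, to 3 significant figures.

Per-hop transmission t_tx = L/R = 71200/363000000 = 196.143 μs.
Per-hop propagation t_prop = 56.4/191000000 = 0.295288 μs.
Pipeline fill: first packet needs 3·t_tx to clear all hops; remaining 17 packets each add one t_tx.
Total = (3+18-1)·t_tx + 3·t_prop = 20·196.143 + 3·0.295288 = 3920 μs.

3920 μs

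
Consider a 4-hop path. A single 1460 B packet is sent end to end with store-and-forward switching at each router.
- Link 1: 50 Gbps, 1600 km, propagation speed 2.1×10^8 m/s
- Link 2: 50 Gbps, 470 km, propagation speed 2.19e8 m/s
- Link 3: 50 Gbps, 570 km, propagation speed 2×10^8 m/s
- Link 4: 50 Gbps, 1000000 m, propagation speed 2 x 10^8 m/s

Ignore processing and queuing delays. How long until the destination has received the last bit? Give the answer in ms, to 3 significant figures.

17.6 ms

L = 1460 × 8 = 11680 bits.
Transmission delay per hop = L/R = 11680/50000000000 = 0.0002336 ms; 4 hops → 0.0009344 ms.
Propagation delays (d/s per hop): 7.61905, 2.14612, 2.85, 5 ms; sum = 17.6152 ms.
End-to-end = 17.6 ms.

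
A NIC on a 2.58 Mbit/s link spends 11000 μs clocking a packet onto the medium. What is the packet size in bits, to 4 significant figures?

28380 bits

L = R × t_tx = 2580000 b/s × 0.011 s = 28380 bits.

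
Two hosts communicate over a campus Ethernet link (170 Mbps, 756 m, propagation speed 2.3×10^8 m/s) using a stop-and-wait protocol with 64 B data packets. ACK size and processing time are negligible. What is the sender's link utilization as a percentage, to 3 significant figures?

t_tx = L/R = 512/170000000 = 3.01176e-06 s.
t_prop = 756/2.3e+08 = 3.28696e-06 s; RTT = 6.57391e-06 s.
Cycle = t_tx + RTT = 9.58568e-06 s.
Utilization = t_tx / cycle = 3.01176e-06/9.58568e-06 = 31.4 %.

31.4 %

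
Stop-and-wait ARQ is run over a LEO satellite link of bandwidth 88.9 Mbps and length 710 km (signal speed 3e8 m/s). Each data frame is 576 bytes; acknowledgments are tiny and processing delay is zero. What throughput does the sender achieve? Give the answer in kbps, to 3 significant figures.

t_tx = L/R = 4608/88900000 = 5.18335e-05 s.
t_prop = 710000/300000000 = 0.00236667 s; RTT = 0.00473333 s.
Cycle = t_tx + RTT = 0.00478517 s.
Throughput = L / cycle = 4608 / 0.00478517 = 963 kbps.

963 kbps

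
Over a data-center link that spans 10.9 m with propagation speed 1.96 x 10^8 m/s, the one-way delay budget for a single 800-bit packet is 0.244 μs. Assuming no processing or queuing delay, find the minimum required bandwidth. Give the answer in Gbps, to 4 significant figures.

Propagation delay = 10.9 / 196000000 = 0.0556122 μs.
Transmission budget = 0.244 − 0.0556122 = 0.188388 μs.
R ≥ L / t_tx = 800 bits / 1.88388e-07 s = 4.247 Gbps.

4.247 Gbps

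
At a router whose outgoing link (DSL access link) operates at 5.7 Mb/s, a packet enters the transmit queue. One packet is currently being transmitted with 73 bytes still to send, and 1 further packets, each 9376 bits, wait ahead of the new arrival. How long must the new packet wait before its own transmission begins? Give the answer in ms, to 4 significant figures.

Each queued packet: L/R = 9376/5700000 = 1.64491 ms.
1 queued → 1.64491 ms.
Plus remaining 584 bits of current packet: 0.102456 ms.
Queuing delay = 1.747 ms.

1.747 ms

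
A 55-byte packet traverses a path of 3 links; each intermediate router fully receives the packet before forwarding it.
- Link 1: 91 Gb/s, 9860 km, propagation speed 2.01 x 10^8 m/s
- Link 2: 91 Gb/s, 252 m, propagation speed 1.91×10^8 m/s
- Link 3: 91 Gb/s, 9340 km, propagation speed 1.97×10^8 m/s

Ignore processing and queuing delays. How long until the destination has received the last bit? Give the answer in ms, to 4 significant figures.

96.47 ms

L = 55 × 8 = 440 bits.
Transmission delay per hop = L/R = 440/91000000000 = 4.83516e-06 ms; 3 hops → 1.45055e-05 ms.
Propagation delays (d/s per hop): 49.0547, 0.00131937, 47.4112 ms; sum = 96.4672 ms.
End-to-end = 96.47 ms.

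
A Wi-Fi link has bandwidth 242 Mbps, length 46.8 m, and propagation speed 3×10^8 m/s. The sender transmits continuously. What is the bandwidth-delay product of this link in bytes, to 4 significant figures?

Propagation delay = 46.8 / 300000000 = 1.56e-07 s.
BDP = R × t_prop = 242000000 × 1.56e-07 = 37.752 bits.
In bytes: 37.752/8 = 4.719 bytes.

4.719 bytes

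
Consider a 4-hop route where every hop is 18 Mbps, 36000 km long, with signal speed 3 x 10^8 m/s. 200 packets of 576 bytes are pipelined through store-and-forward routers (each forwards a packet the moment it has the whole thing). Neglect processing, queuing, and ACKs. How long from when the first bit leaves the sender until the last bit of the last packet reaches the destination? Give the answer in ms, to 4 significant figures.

Per-hop transmission t_tx = L/R = 4608/18000000 = 0.256 ms.
Per-hop propagation t_prop = 36000000/300000000 = 120 ms.
Pipeline fill: first packet needs 4·t_tx to clear all hops; remaining 199 packets each add one t_tx.
Total = (4+200-1)·t_tx + 4·t_prop = 203·0.256 + 4·120 = 532.0 ms.

532.0 ms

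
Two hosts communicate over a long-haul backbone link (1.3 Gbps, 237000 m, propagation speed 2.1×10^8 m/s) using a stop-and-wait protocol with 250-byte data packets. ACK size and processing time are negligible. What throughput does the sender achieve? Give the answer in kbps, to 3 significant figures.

885 kbps

t_tx = L/R = 2000/1300000000 = 1.53846e-06 s.
t_prop = 237000/210000000 = 0.00112857 s; RTT = 0.00225714 s.
Cycle = t_tx + RTT = 0.00225868 s.
Throughput = L / cycle = 2000 / 0.00225868 = 885 kbps.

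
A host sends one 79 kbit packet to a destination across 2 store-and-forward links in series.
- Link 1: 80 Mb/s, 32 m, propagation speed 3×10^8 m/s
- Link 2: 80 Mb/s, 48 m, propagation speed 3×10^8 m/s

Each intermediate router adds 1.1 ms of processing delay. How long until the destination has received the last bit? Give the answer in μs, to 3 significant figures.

L = 79000 bits.
Transmission delay per hop = L/R = 79000/80000000 = 987.5 μs; 2 hops → 1975 μs.
Propagation delays (d/s per hop): 0.106667, 0.16 μs; sum = 0.266667 μs.
Processing at 1 router(s): 1 × 1.1 ms = 1100 μs.
End-to-end = 3080 μs.

3080 μs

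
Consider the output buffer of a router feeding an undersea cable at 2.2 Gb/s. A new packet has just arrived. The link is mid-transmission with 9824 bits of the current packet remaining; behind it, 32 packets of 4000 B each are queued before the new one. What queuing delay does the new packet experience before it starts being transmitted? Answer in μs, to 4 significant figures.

Each queued packet: L/R = 32000/2200000000 = 14.5455 μs.
32 queued → 465.455 μs.
Plus remaining 9824 bits of current packet: 4.46545 μs.
Queuing delay = 469.9 μs.

469.9 μs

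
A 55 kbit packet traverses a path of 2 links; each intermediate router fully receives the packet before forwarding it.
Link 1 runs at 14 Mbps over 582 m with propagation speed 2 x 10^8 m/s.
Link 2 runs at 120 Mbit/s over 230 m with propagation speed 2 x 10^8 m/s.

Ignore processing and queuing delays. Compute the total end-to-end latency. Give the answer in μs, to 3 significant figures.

4390 μs

L = 55000 bits.
Transmission delays (L/R per hop): 3928.57, 458.333 μs; sum = 4386.9 μs.
Propagation delays (d/s per hop): 2.91, 1.15 μs; sum = 4.06 μs.
End-to-end = 4390 μs.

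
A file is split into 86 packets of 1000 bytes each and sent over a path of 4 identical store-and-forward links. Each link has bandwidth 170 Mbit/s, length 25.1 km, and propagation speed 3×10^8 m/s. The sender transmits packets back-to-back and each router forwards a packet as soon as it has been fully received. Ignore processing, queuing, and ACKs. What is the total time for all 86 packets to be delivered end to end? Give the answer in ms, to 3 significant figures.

Per-hop transmission t_tx = L/R = 8000/170000000 = 0.0470588 ms.
Per-hop propagation t_prop = 25100/300000000 = 0.0836667 ms.
Pipeline fill: first packet needs 4·t_tx to clear all hops; remaining 85 packets each add one t_tx.
Total = (4+86-1)·t_tx + 4·t_prop = 89·0.0470588 + 4·0.0836667 = 4.52 ms.

4.52 ms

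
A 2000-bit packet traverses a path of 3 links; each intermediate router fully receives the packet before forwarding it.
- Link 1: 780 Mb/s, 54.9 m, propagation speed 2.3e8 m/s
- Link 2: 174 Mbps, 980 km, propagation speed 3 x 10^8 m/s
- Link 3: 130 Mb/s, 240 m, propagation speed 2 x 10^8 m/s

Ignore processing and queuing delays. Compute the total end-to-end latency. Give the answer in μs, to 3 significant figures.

3300 μs

Transmission delays (L/R per hop): 2.5641, 11.4943, 15.3846 μs; sum = 29.443 μs.
Propagation delays (d/s per hop): 0.238696, 3266.67, 1.2 μs; sum = 3268.11 μs.
End-to-end = 3300 μs.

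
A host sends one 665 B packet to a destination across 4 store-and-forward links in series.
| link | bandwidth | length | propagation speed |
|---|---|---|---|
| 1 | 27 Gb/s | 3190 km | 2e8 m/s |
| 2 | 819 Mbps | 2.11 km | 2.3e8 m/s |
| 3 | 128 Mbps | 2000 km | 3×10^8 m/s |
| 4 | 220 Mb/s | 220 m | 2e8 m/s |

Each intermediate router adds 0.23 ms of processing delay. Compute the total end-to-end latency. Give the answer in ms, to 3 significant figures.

23.4 ms

L = 665 × 8 = 5320 bits.
Transmission delays (L/R per hop): 0.000197037, 0.00649573, 0.0415625, 0.0241818 ms; sum = 0.0724371 ms.
Propagation delays (d/s per hop): 15.95, 0.00917391, 6.66667, 0.0011 ms; sum = 22.6269 ms.
Processing at 3 router(s): 3 × 0.23 ms = 0.69 ms.
End-to-end = 23.4 ms.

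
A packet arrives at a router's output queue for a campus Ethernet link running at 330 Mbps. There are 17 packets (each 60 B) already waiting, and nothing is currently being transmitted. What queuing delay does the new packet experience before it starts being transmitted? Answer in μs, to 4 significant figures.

24.73 μs

Each queued packet: L/R = 480/330000000 = 1.45455 μs.
17 queued → 24.7273 μs.
Queuing delay = 24.73 μs.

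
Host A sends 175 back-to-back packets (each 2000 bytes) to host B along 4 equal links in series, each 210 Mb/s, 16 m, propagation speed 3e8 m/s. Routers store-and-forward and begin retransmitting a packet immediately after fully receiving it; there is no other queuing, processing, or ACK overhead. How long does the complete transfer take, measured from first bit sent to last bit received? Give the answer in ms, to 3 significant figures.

Per-hop transmission t_tx = L/R = 16000/210000000 = 0.0761905 ms.
Per-hop propagation t_prop = 16/300000000 = 5.33333e-05 ms.
Pipeline fill: first packet needs 4·t_tx to clear all hops; remaining 174 packets each add one t_tx.
Total = (4+175-1)·t_tx + 4·t_prop = 178·0.0761905 + 4·5.33333e-05 = 13.6 ms.

13.6 ms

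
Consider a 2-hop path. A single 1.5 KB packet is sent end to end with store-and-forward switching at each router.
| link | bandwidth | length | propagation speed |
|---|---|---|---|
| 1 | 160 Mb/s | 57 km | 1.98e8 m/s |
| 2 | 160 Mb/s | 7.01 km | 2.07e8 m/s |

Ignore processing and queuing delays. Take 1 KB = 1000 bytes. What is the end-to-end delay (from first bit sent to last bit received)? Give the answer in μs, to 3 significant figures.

472 μs

L = 12000 bits.
Transmission delay per hop = L/R = 12000/160000000 = 75 μs; 2 hops → 150 μs.
Propagation delays (d/s per hop): 287.879, 33.8647 μs; sum = 321.744 μs.
End-to-end = 472 μs.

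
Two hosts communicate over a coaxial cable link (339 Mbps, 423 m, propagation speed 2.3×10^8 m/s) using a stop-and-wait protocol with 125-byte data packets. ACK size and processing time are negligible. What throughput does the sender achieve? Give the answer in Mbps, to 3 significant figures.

151 Mbps

t_tx = L/R = 1000/339000000 = 2.94985e-06 s.
t_prop = 423/2.3e+08 = 1.83913e-06 s; RTT = 3.67826e-06 s.
Cycle = t_tx + RTT = 6.62811e-06 s.
Throughput = L / cycle = 1000 / 6.62811e-06 = 151 Mbps.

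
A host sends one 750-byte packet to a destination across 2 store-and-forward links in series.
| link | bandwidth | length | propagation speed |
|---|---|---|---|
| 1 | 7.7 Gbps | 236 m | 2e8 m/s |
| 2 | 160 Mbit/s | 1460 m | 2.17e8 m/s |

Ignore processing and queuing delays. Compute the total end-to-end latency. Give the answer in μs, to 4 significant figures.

L = 750 × 8 = 6000 bits.
Transmission delays (L/R per hop): 0.779221, 37.5 μs; sum = 38.2792 μs.
Propagation delays (d/s per hop): 1.18, 6.72811 μs; sum = 7.90811 μs.
End-to-end = 46.19 μs.

46.19 μs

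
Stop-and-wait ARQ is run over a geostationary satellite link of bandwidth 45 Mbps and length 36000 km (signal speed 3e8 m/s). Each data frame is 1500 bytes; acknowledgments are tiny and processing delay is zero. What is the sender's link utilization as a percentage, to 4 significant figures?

0.1110 %

t_tx = L/R = 12000/45000000 = 0.000266667 s.
t_prop = 36000000/300000000 = 0.12 s; RTT = 0.24 s.
Cycle = t_tx + RTT = 0.240267 s.
Utilization = t_tx / cycle = 0.000266667/0.240267 = 0.1110 %.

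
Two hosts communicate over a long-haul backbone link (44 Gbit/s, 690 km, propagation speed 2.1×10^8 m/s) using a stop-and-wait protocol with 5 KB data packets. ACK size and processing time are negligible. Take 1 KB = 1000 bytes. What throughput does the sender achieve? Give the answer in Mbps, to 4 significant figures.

6.086 Mbps

t_tx = L/R = 40000/44000000000 = 9.09091e-07 s.
t_prop = 690000/210000000 = 0.00328571 s; RTT = 0.00657143 s.
Cycle = t_tx + RTT = 0.00657234 s.
Throughput = L / cycle = 40000 / 0.00657234 = 6.086 Mbps.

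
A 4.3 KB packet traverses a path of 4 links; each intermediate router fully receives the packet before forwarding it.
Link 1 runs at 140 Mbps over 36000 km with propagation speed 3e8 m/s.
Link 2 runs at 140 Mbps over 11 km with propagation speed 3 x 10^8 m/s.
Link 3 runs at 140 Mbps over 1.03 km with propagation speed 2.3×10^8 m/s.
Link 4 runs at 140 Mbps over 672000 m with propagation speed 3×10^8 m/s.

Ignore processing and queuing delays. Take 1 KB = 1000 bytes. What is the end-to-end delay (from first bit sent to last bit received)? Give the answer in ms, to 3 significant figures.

L = 34400 bits.
Transmission delay per hop = L/R = 34400/140000000 = 0.245714 ms; 4 hops → 0.982857 ms.
Propagation delays (d/s per hop): 120, 0.0366667, 0.00447826, 2.24 ms; sum = 122.281 ms.
End-to-end = 123 ms.

123 ms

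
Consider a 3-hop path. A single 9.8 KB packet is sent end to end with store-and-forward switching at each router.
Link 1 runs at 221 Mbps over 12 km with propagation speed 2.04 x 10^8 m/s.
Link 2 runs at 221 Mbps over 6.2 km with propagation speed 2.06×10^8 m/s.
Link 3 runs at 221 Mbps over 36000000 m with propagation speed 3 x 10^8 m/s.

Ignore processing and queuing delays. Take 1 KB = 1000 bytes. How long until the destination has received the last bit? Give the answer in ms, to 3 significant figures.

L = 78400 bits.
Transmission delay per hop = L/R = 78400/221000000 = 0.354751 ms; 3 hops → 1.06425 ms.
Propagation delays (d/s per hop): 0.0588235, 0.0300971, 120 ms; sum = 120.089 ms.
End-to-end = 121 ms.

121 ms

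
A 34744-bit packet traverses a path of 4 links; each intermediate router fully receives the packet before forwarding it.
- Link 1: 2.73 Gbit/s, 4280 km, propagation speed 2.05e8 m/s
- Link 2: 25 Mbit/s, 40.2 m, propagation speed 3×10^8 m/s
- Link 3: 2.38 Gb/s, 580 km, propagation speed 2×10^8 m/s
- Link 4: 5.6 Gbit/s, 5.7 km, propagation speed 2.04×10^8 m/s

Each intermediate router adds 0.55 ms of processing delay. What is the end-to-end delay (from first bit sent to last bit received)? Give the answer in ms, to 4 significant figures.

26.88 ms

Transmission delays (L/R per hop): 0.0127267, 1.38976, 0.0145983, 0.00620429 ms; sum = 1.42329 ms.
Propagation delays (d/s per hop): 20.878, 0.000134, 2.9, 0.0279412 ms; sum = 23.8061 ms.
Processing at 3 router(s): 3 × 0.55 ms = 1.65 ms.
End-to-end = 26.88 ms.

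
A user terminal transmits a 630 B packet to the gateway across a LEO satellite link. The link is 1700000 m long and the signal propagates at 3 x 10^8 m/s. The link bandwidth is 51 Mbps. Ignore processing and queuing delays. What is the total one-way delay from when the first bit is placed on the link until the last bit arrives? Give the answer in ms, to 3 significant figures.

L = 630 × 8 = 5040 bits.
Transmission delay = L/R = 5040 / 51000000 = 0.0988235 ms.
Propagation delay = d/s = 1700000 m / 300000000 m/s = 5.66667 ms.
Total = 5.77 ms.

5.77 ms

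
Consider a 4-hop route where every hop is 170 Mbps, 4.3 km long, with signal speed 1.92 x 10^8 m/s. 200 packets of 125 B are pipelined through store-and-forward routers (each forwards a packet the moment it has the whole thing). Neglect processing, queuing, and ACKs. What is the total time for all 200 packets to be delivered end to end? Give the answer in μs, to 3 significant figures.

1280 μs

Per-hop transmission t_tx = L/R = 1000/170000000 = 5.88235 μs.
Per-hop propagation t_prop = 4300/192000000 = 22.3958 μs.
Pipeline fill: first packet needs 4·t_tx to clear all hops; remaining 199 packets each add one t_tx.
Total = (4+200-1)·t_tx + 4·t_prop = 203·5.88235 + 4·22.3958 = 1280 μs.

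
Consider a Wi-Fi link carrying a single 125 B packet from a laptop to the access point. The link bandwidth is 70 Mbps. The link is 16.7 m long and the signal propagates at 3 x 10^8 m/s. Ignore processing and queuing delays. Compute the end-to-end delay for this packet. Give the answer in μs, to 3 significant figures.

14.3 μs

L = 125 × 8 = 1000 bits.
Transmission delay = L/R = 1000 / 70000000 = 14.2857 μs.
Propagation delay = d/s = 16.7 m / 300000000 m/s = 0.0556667 μs.
Total = 14.3 μs.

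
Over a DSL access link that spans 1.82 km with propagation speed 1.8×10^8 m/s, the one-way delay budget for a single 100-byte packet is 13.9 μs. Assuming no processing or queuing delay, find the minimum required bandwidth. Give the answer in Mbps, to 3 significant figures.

211 Mbps

L = 800 bits.
Propagation delay = 1820 / 180000000 = 10.1111 μs.
Transmission budget = 13.9 − 10.1111 = 3.78889 μs.
R ≥ L / t_tx = 800 bits / 3.78889e-06 s = 211 Mbps.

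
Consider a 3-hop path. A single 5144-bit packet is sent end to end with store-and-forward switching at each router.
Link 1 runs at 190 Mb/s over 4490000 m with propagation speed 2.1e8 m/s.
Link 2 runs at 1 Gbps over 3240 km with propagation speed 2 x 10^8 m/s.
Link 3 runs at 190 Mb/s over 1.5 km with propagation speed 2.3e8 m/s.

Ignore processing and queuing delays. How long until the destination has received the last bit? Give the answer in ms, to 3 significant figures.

Transmission delays (L/R per hop): 0.0270737, 0.005144, 0.0270737 ms; sum = 0.0592914 ms.
Propagation delays (d/s per hop): 21.381, 16.2, 0.00652174 ms; sum = 37.5875 ms.
End-to-end = 37.6 ms.

37.6 ms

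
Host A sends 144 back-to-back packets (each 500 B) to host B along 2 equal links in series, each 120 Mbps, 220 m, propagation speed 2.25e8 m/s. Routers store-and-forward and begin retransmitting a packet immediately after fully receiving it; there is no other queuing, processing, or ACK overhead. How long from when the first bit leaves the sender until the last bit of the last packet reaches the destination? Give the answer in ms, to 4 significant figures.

Per-hop transmission t_tx = L/R = 4000/120000000 = 0.0333333 ms.
Per-hop propagation t_prop = 220/225000000 = 0.000977778 ms.
Pipeline fill: first packet needs 2·t_tx to clear all hops; remaining 143 packets each add one t_tx.
Total = (2+144-1)·t_tx + 2·t_prop = 145·0.0333333 + 2·0.000977778 = 4.835 ms.

4.835 ms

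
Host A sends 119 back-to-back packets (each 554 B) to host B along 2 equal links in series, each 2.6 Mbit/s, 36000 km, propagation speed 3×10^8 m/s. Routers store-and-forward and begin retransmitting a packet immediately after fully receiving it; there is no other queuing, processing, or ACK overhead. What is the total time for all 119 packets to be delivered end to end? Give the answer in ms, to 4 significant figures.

444.6 ms

Per-hop transmission t_tx = L/R = 4432/2600000 = 1.70462 ms.
Per-hop propagation t_prop = 36000000/300000000 = 120 ms.
Pipeline fill: first packet needs 2·t_tx to clear all hops; remaining 118 packets each add one t_tx.
Total = (2+119-1)·t_tx + 2·t_prop = 120·1.70462 + 2·120 = 444.6 ms.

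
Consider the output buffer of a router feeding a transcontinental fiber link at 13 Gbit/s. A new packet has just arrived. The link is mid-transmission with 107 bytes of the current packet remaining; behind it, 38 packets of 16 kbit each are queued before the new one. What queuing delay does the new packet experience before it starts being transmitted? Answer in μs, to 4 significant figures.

46.84 μs

Each queued packet: L/R = 16000/13000000000 = 1.23077 μs.
38 queued → 46.7692 μs.
Plus remaining 856 bits of current packet: 0.0658462 μs.
Queuing delay = 46.84 μs.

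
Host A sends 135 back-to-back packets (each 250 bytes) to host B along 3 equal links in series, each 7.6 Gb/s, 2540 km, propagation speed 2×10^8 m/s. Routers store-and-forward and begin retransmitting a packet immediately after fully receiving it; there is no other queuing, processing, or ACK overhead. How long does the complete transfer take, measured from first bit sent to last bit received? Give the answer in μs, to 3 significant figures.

Per-hop transmission t_tx = L/R = 2000/7600000000 = 0.263158 μs.
Per-hop propagation t_prop = 2540000/200000000 = 12700 μs.
Pipeline fill: first packet needs 3·t_tx to clear all hops; remaining 134 packets each add one t_tx.
Total = (3+135-1)·t_tx + 3·t_prop = 137·0.263158 + 3·12700 = 38100 μs.

38100 μs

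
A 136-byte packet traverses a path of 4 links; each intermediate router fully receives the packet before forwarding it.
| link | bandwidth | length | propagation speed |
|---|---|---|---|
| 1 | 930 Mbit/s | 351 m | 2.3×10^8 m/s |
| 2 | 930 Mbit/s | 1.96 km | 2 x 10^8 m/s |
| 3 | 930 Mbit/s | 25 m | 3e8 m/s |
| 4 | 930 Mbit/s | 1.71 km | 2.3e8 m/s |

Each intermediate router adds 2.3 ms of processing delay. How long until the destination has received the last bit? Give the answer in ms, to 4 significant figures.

6.924 ms

L = 136 × 8 = 1088 bits.
Transmission delay per hop = L/R = 1088/930000000 = 0.00116989 ms; 4 hops → 0.00467957 ms.
Propagation delays (d/s per hop): 0.00152609, 0.0098, 8.33333e-05, 0.00743478 ms; sum = 0.0188442 ms.
Processing at 3 router(s): 3 × 2.3 ms = 6.9 ms.
End-to-end = 6.924 ms.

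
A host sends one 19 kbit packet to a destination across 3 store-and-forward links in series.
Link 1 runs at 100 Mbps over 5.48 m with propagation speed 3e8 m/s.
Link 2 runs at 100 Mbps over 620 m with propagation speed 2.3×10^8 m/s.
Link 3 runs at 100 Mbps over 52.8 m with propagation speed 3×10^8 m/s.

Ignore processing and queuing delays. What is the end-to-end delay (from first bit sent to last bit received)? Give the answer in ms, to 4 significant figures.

L = 19000 bits.
Transmission delay per hop = L/R = 19000/100000000 = 0.19 ms; 3 hops → 0.57 ms.
Propagation delays (d/s per hop): 1.82667e-05, 0.00269565, 0.000176 ms; sum = 0.00288992 ms.
End-to-end = 0.5729 ms.

0.5729 ms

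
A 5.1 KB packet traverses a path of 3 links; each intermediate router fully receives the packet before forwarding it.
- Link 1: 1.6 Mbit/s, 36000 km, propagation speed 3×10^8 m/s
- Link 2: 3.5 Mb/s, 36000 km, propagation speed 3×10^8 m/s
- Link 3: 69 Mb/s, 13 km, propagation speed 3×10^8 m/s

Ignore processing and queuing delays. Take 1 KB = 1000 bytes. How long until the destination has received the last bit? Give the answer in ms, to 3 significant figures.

L = 40800 bits.
Transmission delays (L/R per hop): 25.5, 11.6571, 0.591304 ms; sum = 37.7484 ms.
Propagation delays (d/s per hop): 120, 120, 0.0433333 ms; sum = 240.043 ms.
End-to-end = 278 ms.

278 ms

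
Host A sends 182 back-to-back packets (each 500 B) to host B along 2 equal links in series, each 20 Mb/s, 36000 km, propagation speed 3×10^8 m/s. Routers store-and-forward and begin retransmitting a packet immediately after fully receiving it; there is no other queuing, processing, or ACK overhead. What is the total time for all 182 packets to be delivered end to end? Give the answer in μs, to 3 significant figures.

277000 μs

Per-hop transmission t_tx = L/R = 4000/20000000 = 200 μs.
Per-hop propagation t_prop = 36000000/300000000 = 120000 μs.
Pipeline fill: first packet needs 2·t_tx to clear all hops; remaining 181 packets each add one t_tx.
Total = (2+182-1)·t_tx + 2·t_prop = 183·200 + 2·120000 = 277000 μs.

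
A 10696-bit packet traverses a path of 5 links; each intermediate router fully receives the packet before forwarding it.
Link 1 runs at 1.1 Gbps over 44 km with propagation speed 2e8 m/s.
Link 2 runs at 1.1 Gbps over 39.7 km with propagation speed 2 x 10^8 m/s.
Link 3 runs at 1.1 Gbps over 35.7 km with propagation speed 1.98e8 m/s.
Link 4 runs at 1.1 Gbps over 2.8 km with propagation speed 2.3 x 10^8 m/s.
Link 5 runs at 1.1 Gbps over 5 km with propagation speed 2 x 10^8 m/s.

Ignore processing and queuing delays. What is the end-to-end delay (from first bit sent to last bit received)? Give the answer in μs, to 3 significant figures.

Transmission delay per hop = L/R = 10696/1100000000 = 9.72364 μs; 5 hops → 48.6182 μs.
Propagation delays (d/s per hop): 220, 198.5, 180.303, 12.1739, 25 μs; sum = 635.977 μs.
End-to-end = 685 μs.

685 μs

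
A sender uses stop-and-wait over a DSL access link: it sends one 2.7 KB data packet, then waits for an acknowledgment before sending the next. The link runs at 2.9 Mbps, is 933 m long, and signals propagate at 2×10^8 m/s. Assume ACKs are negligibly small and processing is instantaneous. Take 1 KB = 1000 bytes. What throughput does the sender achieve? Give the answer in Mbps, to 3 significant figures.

2.90 Mbps

t_tx = L/R = 21600/2900000 = 0.00744828 s.
t_prop = 933/200000000 = 4.665e-06 s; RTT = 9.33e-06 s.
Cycle = t_tx + RTT = 0.00745761 s.
Throughput = L / cycle = 21600 / 0.00745761 = 2.90 Mbps.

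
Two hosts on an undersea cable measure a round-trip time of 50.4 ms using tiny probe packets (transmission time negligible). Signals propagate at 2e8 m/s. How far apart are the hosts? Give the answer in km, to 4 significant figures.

One-way propagation = RTT/2 = 25.2 ms.
d = s × t = 200000000 × 0.0252 = 5040 km.

5040 km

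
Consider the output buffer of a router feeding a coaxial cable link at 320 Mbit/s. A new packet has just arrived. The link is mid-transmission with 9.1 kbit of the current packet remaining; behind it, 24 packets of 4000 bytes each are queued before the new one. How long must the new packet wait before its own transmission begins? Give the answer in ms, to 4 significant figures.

2.428 ms

Each queued packet: L/R = 32000/320000000 = 0.1 ms.
24 queued → 2.4 ms.
Plus remaining 9100 bits of current packet: 0.0284375 ms.
Queuing delay = 2.428 ms.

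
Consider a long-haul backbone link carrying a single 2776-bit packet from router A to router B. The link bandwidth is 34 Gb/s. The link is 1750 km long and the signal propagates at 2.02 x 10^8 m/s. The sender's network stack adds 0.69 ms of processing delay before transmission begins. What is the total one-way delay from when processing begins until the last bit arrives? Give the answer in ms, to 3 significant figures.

Transmission delay = L/R = 2776 / 34000000000 = 8.16471e-05 ms.
Propagation delay = d/s = 1750000 m / 202000000 m/s = 8.66337 ms.
Plus processing delay 0.69 ms = 0.69 ms.
Total = 9.35 ms.

9.35 ms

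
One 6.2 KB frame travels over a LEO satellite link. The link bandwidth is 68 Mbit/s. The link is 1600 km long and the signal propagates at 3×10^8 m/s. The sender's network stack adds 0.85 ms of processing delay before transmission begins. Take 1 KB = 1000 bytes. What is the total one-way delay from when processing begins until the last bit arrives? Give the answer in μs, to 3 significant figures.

6910 μs

L = 49600 bits.
Transmission delay = L/R = 49600 / 68000000 = 729.412 μs.
Propagation delay = d/s = 1600000 m / 300000000 m/s = 5333.33 μs.
Plus processing delay 0.85 ms = 850 μs.
Total = 6910 μs.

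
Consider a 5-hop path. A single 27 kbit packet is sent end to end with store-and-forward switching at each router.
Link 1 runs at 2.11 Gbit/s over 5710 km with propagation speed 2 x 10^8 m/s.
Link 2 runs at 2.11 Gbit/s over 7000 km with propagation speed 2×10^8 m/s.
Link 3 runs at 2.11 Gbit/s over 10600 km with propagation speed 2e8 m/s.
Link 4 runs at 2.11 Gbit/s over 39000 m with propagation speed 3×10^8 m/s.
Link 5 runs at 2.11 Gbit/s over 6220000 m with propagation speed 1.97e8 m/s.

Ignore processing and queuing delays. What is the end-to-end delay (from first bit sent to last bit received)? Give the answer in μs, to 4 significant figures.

L = 27000 bits.
Transmission delay per hop = L/R = 27000/2.11e+09 = 12.7962 μs; 5 hops → 63.981 μs.
Propagation delays (d/s per hop): 28550, 35000, 53000, 130, 31573.6 μs; sum = 148254 μs.
End-to-end = 148300 μs.

148300 μs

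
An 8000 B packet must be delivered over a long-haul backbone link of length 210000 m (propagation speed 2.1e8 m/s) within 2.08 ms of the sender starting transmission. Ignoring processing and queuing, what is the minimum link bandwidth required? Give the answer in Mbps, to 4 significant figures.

59.26 Mbps

L = 64000 bits.
Propagation delay = 210000 / 210000000 = 1 ms.
Transmission budget = 2.08 − 1 = 1.08 ms.
R ≥ L / t_tx = 64000 bits / 0.00108 s = 59.26 Mbps.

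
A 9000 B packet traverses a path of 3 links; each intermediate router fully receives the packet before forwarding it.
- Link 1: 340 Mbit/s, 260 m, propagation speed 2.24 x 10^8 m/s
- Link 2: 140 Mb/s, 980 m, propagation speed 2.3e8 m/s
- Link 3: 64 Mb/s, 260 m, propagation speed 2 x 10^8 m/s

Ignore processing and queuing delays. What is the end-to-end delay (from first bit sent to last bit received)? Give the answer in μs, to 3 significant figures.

1860 μs

L = 9000 × 8 = 72000 bits.
Transmission delays (L/R per hop): 211.765, 514.286, 1125 μs; sum = 1851.05 μs.
Propagation delays (d/s per hop): 1.16071, 4.26087, 1.3 μs; sum = 6.72158 μs.
End-to-end = 1860 μs.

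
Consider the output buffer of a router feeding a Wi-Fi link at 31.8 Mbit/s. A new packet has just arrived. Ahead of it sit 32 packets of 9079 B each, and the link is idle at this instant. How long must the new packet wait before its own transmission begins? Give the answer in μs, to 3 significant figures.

73100 μs

Each queued packet: L/R = 72632/31800000 = 2284.03 μs.
32 queued → 73088.8 μs.
Queuing delay = 73100 μs.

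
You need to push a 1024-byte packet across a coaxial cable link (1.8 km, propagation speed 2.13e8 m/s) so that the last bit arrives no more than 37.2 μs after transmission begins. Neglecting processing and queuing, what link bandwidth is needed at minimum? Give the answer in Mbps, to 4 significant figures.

L = 8192 bits.
Propagation delay = 1800 / 213000000 = 8.4507 μs.
Transmission budget = 37.2 − 8.4507 = 28.7493 μs.
R ≥ L / t_tx = 8192 bits / 2.87493e-05 s = 284.9 Mbps.

284.9 Mbps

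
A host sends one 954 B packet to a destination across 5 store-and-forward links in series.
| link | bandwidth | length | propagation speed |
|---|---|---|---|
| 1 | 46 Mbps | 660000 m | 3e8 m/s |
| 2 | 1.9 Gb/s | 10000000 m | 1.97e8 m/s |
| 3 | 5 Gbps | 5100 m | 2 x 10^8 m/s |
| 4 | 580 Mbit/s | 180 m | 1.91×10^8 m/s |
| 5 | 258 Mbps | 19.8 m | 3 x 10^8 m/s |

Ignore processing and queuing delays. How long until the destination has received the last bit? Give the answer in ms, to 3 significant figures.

53.2 ms

L = 954 × 8 = 7632 bits.
Transmission delays (L/R per hop): 0.165913, 0.00401684, 0.0015264, 0.0131586, 0.0295814 ms; sum = 0.214196 ms.
Propagation delays (d/s per hop): 2.2, 50.7614, 0.0255, 0.000942408, 6.6e-05 ms; sum = 52.9879 ms.
End-to-end = 53.2 ms.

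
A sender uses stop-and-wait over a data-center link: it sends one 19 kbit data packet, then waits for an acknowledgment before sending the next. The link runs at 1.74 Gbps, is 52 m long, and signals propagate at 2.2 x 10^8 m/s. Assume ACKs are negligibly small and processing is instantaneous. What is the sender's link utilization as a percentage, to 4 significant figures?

95.85 %

t_tx = L/R = 19000/1740000000 = 1.09195e-05 s.
t_prop = 52/2.2e+08 = 2.36364e-07 s; RTT = 4.72727e-07 s.
Cycle = t_tx + RTT = 1.13923e-05 s.
Utilization = t_tx / cycle = 1.09195e-05/1.13923e-05 = 95.85 %.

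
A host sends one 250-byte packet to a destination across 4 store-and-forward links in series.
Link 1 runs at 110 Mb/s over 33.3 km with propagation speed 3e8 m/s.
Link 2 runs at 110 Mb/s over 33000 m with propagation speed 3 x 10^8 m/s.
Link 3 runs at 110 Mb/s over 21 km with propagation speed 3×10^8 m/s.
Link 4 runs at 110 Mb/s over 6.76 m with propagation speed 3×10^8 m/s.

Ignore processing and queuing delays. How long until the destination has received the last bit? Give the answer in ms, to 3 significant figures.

L = 250 × 8 = 2000 bits.
Transmission delay per hop = L/R = 2000/110000000 = 0.0181818 ms; 4 hops → 0.0727273 ms.
Propagation delays (d/s per hop): 0.111, 0.11, 0.07, 2.25333e-05 ms; sum = 0.291023 ms.
End-to-end = 0.364 ms.

0.364 ms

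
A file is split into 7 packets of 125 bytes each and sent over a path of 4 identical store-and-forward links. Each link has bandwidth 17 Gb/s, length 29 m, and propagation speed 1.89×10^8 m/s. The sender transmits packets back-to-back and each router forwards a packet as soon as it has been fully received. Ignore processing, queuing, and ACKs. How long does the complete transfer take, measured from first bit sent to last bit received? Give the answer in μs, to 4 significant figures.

1.202 μs

Per-hop transmission t_tx = L/R = 1000/17000000000 = 0.0588235 μs.
Per-hop propagation t_prop = 29/189000000 = 0.153439 μs.
Pipeline fill: first packet needs 4·t_tx to clear all hops; remaining 6 packets each add one t_tx.
Total = (4+7-1)·t_tx + 4·t_prop = 10·0.0588235 + 4·0.153439 = 1.202 μs.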